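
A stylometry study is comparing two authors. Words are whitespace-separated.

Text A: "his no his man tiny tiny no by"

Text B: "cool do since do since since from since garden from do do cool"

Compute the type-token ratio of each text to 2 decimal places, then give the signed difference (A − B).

0.25

TTR(A) = 5/8 = 0.63
TTR(B) = 5/13 = 0.38
Difference = 0.63 − 0.38 = 0.25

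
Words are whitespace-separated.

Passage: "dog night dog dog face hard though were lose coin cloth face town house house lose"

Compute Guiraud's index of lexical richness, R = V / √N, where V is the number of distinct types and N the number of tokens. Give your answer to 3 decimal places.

2.750

N = 16, V = 11.
√N = 4.000000
R = 11 / 4.000000 = 2.750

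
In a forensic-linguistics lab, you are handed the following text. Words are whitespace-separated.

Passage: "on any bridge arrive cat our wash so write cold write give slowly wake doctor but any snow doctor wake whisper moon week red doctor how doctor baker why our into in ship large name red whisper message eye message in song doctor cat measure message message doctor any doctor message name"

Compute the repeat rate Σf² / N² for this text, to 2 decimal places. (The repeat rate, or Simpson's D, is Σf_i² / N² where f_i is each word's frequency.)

Frequencies: doctor:7, message:5, any:3, cat:2, our:2, write:2, wake:2, whisper:2, red:2, in:2, name:2, on:1, bridge:1, arrive:1, wash:1, so:1, cold:1, give:1, slowly:1, but:1, … (12 more, each freq 1)
Σf² = 136; N² = 2704
Repeat rate = 136 / 2704 = 0.05

0.05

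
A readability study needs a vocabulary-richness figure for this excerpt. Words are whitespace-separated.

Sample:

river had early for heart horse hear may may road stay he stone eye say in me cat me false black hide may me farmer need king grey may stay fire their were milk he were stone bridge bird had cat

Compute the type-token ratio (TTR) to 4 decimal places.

0.7317

N = 41 tokens, V = 30 types.
TTR = V / N = 30 / 41 = 0.7317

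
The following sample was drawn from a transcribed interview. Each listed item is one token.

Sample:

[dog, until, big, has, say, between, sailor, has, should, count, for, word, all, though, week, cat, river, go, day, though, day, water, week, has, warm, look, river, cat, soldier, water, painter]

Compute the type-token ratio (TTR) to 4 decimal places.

0.7419

N = 31 tokens, V = 23 types.
TTR = V / N = 23 / 31 = 0.7419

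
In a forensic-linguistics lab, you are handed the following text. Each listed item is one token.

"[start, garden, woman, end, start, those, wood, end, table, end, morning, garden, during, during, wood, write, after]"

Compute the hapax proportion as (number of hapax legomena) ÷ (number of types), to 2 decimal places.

Frequencies: end:3, start:2, garden:2, wood:2, during:2, woman:1, those:1, table:1, morning:1, write:1, after:1
Hapax count = 6; type count = 11.
Ratio = 6 / 11 = 0.55

0.55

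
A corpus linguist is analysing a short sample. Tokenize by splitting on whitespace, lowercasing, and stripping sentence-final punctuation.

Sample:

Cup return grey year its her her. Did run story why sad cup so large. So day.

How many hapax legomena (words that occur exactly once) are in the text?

11

Frequencies: cup:2, her:2, so:2, return:1, grey:1, year:1, its:1, did:1, run:1, story:1, why:1, sad:1, large:1, day:1
Hapax (freq=1): day, did, grey, its, large, return, run, sad, story, why, year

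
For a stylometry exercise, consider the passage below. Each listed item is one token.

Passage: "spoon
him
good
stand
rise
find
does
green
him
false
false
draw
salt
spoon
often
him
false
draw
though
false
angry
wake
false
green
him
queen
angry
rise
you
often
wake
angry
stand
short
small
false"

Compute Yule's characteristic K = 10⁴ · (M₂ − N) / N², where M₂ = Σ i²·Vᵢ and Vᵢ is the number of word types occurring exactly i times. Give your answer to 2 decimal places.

478.40

Frequencies: false:6, him:4, angry:3, spoon:2, stand:2, rise:2, green:2, draw:2, often:2, wake:2, good:1, find:1, does:1, salt:1, though:1, queen:1, you:1, short:1, small:1
N = 36. Frequency spectrum: V_1=9, V_2=7, V_3=1, V_4=1, V_6=1
M₂ = 1²·9 + 2²·7 + 3²·1 + 4²·1 + 6²·1 = 98
K = 10000 × (98 − 36) / 36² = 478.40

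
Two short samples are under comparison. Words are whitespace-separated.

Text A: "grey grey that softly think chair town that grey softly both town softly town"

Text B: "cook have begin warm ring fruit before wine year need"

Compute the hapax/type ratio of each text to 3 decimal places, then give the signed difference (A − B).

-0.571

A: hapax=3, V=7, ratio=0.429
B: hapax=10, V=10, ratio=1.000
Difference = 0.429 − 1.000 = -0.571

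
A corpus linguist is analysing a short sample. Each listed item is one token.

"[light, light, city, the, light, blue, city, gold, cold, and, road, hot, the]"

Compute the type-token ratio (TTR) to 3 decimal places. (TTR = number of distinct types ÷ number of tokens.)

0.692

N = 13 tokens, V = 9 types.
TTR = V / N = 9 / 13 = 0.692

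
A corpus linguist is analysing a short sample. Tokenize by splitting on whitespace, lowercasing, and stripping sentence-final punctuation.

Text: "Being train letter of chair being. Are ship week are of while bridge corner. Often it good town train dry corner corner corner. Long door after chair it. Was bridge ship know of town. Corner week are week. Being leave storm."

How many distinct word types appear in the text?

Distinct types: {after, are, being, bridge, chair, corner, door, dry, good, it, know, leave, letter, long, of, often, ship, storm, town, train, was, week, while}
V = 23

23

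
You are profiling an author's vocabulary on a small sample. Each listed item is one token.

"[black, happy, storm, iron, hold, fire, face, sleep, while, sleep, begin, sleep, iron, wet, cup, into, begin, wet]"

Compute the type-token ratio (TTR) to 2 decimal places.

N = 18 tokens, V = 13 types.
TTR = V / N = 13 / 18 = 0.72

0.72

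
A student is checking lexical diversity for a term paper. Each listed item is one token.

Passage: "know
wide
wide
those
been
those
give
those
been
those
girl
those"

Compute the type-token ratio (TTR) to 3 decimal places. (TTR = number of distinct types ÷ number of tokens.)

0.500

N = 12 tokens, V = 6 types.
TTR = V / N = 6 / 12 = 0.500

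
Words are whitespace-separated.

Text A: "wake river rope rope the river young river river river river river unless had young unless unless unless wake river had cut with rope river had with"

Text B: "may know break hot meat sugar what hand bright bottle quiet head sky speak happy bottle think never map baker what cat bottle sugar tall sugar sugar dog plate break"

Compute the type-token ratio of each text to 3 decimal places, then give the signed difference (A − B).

-0.434

TTR(A) = 9/27 = 0.333
TTR(B) = 23/30 = 0.767
Difference = 0.333 − 0.767 = -0.434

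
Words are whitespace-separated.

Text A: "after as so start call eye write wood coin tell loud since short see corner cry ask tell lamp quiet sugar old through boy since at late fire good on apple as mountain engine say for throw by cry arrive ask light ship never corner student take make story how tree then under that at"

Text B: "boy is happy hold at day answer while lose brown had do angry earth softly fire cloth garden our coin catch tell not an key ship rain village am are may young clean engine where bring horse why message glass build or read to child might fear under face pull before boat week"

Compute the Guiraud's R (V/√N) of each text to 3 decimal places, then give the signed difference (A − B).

A: V=48, N=55, R=6.472
B: V=53, N=53, R=7.280
Difference = 6.472 − 7.280 = -0.808

-0.808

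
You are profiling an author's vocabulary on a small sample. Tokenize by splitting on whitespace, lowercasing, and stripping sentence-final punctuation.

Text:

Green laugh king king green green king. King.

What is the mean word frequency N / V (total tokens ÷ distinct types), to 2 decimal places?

2.67

N = 8 tokens, V = 3 types.
Mean frequency = N / V = 8 / 3 = 2.67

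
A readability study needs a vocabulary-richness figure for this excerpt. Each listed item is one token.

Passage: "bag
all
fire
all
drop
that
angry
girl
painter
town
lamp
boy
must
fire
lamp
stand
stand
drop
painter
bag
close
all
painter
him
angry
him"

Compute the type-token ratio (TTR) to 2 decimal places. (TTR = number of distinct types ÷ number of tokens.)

N = 26 tokens, V = 15 types.
TTR = V / N = 15 / 26 = 0.58

0.58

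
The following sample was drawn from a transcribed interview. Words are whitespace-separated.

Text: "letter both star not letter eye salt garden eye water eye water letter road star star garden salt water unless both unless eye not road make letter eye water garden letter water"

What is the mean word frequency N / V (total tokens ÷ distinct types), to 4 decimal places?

2.9091

N = 32 tokens, V = 11 types.
Mean frequency = N / V = 32 / 11 = 2.9091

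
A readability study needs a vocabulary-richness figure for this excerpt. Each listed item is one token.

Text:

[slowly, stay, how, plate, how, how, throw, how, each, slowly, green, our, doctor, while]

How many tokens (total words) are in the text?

Tokens: slowly, stay, how, plate, how, how, throw, how, each, slowly, green, our, doctor, while
N = 14

14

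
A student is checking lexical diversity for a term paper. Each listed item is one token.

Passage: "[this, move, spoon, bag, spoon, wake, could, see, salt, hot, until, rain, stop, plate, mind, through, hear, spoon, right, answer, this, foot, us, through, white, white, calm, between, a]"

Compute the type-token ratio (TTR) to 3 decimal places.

0.828

N = 29 tokens, V = 24 types.
TTR = V / N = 24 / 29 = 0.828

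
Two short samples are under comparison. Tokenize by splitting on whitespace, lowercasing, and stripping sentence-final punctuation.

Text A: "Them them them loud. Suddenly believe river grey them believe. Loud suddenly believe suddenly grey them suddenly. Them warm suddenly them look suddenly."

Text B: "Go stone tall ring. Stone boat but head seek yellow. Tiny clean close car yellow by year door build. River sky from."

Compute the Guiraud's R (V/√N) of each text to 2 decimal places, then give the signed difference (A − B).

-2.59

A: V=8, N=23, R=1.67
B: V=20, N=22, R=4.26
Difference = 1.67 − 4.26 = -2.59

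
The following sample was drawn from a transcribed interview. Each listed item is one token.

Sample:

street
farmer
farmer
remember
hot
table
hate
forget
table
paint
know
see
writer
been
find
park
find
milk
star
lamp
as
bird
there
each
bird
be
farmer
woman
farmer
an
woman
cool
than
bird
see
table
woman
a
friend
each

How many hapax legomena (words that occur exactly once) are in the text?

Frequencies: farmer:4, table:3, bird:3, woman:3, see:2, find:2, each:2, street:1, remember:1, hot:1, hate:1, forget:1, paint:1, know:1, writer:1, been:1, park:1, milk:1, star:1, lamp:1, … (8 more, each freq 1)
Hapax (freq=1): a, an, as, be, been, cool, forget, friend, hate, hot, know, lamp, milk, paint, park, remember, star, street, than, there, writer

21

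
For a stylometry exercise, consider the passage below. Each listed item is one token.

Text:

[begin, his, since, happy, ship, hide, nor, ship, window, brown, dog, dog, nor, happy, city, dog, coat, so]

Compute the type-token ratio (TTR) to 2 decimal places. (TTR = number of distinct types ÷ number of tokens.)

N = 18 tokens, V = 13 types.
TTR = V / N = 13 / 18 = 0.72

0.72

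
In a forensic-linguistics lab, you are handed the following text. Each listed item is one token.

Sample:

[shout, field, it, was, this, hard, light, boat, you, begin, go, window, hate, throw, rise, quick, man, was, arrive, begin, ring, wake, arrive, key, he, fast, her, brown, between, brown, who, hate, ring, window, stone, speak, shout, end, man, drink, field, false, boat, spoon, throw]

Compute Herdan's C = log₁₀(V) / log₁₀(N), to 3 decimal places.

0.919

N = 45, V = 33.
log₁₀(V) = 1.518514, log₁₀(N) = 1.653213
C = 1.518514 / 1.653213 = 0.919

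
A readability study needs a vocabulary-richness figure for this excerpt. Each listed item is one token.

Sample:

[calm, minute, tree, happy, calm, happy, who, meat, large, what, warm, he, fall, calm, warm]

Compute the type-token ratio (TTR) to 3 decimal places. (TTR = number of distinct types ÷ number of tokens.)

0.733

N = 15 tokens, V = 11 types.
TTR = V / N = 11 / 15 = 0.733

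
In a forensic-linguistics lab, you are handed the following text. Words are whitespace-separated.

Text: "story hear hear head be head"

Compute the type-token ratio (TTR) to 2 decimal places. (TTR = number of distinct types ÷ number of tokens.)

N = 6 tokens, V = 4 types.
TTR = V / N = 4 / 6 = 0.67

0.67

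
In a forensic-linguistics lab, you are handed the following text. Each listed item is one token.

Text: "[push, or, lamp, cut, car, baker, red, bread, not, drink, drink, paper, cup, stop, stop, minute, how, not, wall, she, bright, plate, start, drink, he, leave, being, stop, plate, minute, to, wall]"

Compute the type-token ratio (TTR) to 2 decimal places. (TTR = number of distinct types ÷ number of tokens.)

0.75

N = 32 tokens, V = 24 types.
TTR = V / N = 24 / 32 = 0.75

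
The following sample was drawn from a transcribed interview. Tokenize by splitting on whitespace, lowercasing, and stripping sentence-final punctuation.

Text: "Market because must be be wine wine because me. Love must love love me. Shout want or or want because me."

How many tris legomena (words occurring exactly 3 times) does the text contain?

Frequencies: because:3, me:3, love:3, must:2, be:2, wine:2, want:2, or:2, market:1, shout:1
Words with frequency 3: because, love, me

3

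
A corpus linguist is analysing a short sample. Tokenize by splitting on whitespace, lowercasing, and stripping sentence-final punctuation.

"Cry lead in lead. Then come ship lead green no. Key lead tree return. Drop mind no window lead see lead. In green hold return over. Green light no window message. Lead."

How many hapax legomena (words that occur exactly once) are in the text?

Frequencies: lead:7, green:3, no:3, in:2, return:2, window:2, cry:1, then:1, come:1, ship:1, key:1, tree:1, drop:1, mind:1, see:1, hold:1, over:1, light:1, message:1
Hapax (freq=1): come, cry, drop, hold, key, light, message, mind, over, see, ship, then, tree

13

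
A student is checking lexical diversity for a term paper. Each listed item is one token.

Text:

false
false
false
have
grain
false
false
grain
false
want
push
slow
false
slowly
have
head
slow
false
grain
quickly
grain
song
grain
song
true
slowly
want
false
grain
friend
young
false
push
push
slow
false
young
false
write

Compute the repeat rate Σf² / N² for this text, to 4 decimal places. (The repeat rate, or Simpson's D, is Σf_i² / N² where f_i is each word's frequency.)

Frequencies: false:12, grain:6, push:3, slow:3, have:2, want:2, slowly:2, song:2, young:2, head:1, quickly:1, true:1, friend:1, write:1
Σf² = 223; N² = 1521
Repeat rate = 223 / 1521 = 0.1466

0.1466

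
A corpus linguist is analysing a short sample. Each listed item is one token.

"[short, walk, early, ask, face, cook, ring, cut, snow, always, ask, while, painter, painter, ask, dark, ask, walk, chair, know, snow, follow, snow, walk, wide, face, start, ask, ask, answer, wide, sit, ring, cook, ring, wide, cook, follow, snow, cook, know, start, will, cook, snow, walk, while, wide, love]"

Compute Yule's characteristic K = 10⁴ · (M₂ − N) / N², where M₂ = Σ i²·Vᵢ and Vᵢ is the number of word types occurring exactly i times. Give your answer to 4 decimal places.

466.4723

Frequencies: ask:6, cook:5, snow:5, walk:4, wide:4, ring:3, face:2, while:2, painter:2, know:2, follow:2, start:2, short:1, early:1, cut:1, always:1, dark:1, chair:1, answer:1, sit:1, … (2 more, each freq 1)
N = 49. Frequency spectrum: V_1=10, V_2=6, V_3=1, V_4=2, V_5=2, V_6=1
M₂ = 1²·10 + 2²·6 + 3²·1 + 4²·2 + 5²·2 + 6²·1 = 161
K = 10000 × (161 − 49) / 49² = 466.4723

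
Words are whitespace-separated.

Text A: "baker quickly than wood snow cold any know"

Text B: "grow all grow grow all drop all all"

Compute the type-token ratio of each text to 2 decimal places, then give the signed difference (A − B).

0.62

TTR(A) = 8/8 = 1.00
TTR(B) = 3/8 = 0.38
Difference = 1.00 − 0.38 = 0.62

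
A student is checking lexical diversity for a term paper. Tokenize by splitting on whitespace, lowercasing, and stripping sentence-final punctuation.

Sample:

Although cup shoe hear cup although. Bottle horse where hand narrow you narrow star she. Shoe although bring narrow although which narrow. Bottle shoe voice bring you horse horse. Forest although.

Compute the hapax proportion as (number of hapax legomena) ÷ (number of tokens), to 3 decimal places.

0.258

Frequencies: although:5, narrow:4, shoe:3, horse:3, cup:2, bottle:2, you:2, bring:2, hear:1, where:1, hand:1, star:1, she:1, which:1, voice:1, forest:1
Hapax count = 8; token count = 31.
Ratio = 8 / 31 = 0.258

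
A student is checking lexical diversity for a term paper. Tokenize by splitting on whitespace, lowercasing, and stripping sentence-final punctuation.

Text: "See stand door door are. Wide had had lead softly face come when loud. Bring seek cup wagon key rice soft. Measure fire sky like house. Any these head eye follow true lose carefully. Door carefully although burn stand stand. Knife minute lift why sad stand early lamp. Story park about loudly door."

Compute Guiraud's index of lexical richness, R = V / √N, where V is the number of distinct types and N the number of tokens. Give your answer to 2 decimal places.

6.18

N = 53, V = 45.
√N = 7.280110
R = 45 / 7.280110 = 6.18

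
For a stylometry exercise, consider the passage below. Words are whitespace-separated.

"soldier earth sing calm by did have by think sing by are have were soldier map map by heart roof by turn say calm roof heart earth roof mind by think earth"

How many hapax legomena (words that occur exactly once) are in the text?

6

Frequencies: by:6, earth:3, roof:3, soldier:2, sing:2, calm:2, have:2, think:2, map:2, heart:2, did:1, are:1, were:1, turn:1, say:1, mind:1
Hapax (freq=1): are, did, mind, say, turn, were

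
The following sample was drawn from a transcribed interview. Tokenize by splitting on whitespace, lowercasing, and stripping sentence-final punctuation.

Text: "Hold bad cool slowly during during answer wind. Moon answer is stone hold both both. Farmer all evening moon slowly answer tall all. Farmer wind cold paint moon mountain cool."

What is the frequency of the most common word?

3

Frequencies: answer:3, moon:3, hold:2, cool:2, slowly:2, during:2, wind:2, both:2, farmer:2, all:2, bad:1, is:1, stone:1, evening:1, tall:1, cold:1, paint:1, mountain:1
Most common: 'answer' with frequency 3.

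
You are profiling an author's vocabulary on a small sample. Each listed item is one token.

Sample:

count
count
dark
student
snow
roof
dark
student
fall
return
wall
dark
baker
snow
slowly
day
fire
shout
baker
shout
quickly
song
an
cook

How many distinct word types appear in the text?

Distinct types: {an, baker, cook, count, dark, day, fall, fire, quickly, return, roof, shout, slowly, snow, song, student, wall}
V = 17

17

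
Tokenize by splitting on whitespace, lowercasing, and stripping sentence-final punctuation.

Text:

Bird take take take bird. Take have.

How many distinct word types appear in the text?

3

Distinct types: {bird, have, take}
V = 3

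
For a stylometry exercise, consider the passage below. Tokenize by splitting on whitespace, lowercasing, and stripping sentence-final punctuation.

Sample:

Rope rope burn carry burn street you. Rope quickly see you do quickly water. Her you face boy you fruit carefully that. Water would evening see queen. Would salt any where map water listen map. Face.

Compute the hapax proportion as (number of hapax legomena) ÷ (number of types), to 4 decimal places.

Frequencies: you:4, rope:3, water:3, burn:2, quickly:2, see:2, face:2, would:2, map:2, carry:1, street:1, do:1, her:1, boy:1, fruit:1, carefully:1, that:1, evening:1, queen:1, salt:1, … (3 more, each freq 1)
Hapax count = 14; type count = 23.
Ratio = 14 / 23 = 0.6087

0.6087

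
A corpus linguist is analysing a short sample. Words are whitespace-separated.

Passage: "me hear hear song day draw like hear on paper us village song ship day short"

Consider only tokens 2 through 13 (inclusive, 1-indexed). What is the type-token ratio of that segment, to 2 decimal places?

0.75

Segment tokens 2–13: hear, hear, song, day, draw, like, hear, on, paper, us, village, song
Segment N = 12, segment V = 9.
TTR = 9 / 12 = 0.75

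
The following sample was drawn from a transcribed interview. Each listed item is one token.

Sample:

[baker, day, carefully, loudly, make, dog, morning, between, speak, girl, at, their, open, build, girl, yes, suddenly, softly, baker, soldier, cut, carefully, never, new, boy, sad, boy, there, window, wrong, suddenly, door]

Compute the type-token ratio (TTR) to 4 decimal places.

0.8438

N = 32 tokens, V = 27 types.
TTR = V / N = 27 / 32 = 0.8438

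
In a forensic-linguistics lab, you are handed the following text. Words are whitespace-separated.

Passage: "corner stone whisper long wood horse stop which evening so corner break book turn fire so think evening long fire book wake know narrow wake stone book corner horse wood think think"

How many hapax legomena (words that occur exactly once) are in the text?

Frequencies: corner:3, book:3, think:3, stone:2, long:2, wood:2, horse:2, evening:2, so:2, fire:2, wake:2, whisper:1, stop:1, which:1, break:1, turn:1, know:1, narrow:1
Hapax (freq=1): break, know, narrow, stop, turn, which, whisper

7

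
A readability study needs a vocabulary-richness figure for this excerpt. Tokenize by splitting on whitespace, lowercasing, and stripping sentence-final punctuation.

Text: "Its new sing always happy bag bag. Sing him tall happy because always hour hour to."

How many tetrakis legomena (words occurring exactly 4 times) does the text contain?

Frequencies: sing:2, always:2, happy:2, bag:2, hour:2, its:1, new:1, him:1, tall:1, because:1, to:1
Words with frequency 4: (none)

0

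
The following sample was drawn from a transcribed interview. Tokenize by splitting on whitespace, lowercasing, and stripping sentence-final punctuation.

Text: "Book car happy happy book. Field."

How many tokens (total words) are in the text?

6

Tokens: book, car, happy, happy, book, field
N = 6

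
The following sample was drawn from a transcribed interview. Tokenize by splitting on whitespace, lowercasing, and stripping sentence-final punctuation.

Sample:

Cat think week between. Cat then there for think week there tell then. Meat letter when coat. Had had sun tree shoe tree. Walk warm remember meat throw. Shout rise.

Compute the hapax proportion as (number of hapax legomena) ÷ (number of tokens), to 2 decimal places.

Frequencies: cat:2, think:2, week:2, then:2, there:2, meat:2, had:2, tree:2, between:1, for:1, tell:1, letter:1, when:1, coat:1, sun:1, shoe:1, walk:1, warm:1, remember:1, throw:1, … (2 more, each freq 1)
Hapax count = 14; token count = 30.
Ratio = 14 / 30 = 0.47

0.47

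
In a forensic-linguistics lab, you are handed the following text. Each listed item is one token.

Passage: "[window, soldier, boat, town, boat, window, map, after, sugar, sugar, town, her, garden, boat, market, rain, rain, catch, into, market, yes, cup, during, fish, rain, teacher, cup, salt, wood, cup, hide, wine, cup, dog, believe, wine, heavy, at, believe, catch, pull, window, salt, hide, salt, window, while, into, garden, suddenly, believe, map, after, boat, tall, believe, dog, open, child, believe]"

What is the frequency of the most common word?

Frequencies: believe:5, window:4, boat:4, cup:4, rain:3, salt:3, town:2, map:2, after:2, sugar:2, garden:2, market:2, catch:2, into:2, hide:2, wine:2, dog:2, soldier:1, her:1, yes:1, … (12 more, each freq 1)
Most common: 'believe' with frequency 5.

5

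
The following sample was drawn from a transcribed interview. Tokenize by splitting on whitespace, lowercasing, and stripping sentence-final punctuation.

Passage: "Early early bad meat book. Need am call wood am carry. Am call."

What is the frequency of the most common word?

3

Frequencies: am:3, early:2, call:2, bad:1, meat:1, book:1, need:1, wood:1, carry:1
Most common: 'am' with frequency 3.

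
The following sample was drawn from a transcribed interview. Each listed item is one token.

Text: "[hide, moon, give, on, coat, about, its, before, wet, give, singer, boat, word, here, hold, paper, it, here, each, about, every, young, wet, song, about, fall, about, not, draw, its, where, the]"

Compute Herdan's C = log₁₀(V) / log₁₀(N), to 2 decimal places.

0.93

N = 32, V = 25.
log₁₀(V) = 1.397940, log₁₀(N) = 1.505150
C = 1.397940 / 1.505150 = 0.93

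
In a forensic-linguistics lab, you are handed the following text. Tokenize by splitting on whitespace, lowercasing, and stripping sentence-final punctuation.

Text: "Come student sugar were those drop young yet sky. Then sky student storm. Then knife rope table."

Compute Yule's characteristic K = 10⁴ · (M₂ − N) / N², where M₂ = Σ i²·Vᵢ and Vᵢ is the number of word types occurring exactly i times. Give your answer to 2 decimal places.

Frequencies: student:2, sky:2, then:2, come:1, sugar:1, were:1, those:1, drop:1, young:1, yet:1, storm:1, knife:1, rope:1, table:1
N = 17. Frequency spectrum: V_1=11, V_2=3
M₂ = 1²·11 + 2²·3 = 23
K = 10000 × (23 − 17) / 17² = 207.61

207.61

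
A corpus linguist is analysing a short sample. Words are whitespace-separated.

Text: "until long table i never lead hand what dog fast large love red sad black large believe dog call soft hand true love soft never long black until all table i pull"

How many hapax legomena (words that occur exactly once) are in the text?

10

Frequencies: until:2, long:2, table:2, i:2, never:2, hand:2, dog:2, large:2, love:2, black:2, soft:2, lead:1, what:1, fast:1, red:1, sad:1, believe:1, call:1, true:1, all:1, … (1 more, each freq 1)
Hapax (freq=1): all, believe, call, fast, lead, pull, red, sad, true, what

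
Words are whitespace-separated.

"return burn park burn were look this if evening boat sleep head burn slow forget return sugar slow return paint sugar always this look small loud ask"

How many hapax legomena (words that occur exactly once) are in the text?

13

Frequencies: return:3, burn:3, look:2, this:2, slow:2, sugar:2, park:1, were:1, if:1, evening:1, boat:1, sleep:1, head:1, forget:1, paint:1, always:1, small:1, loud:1, ask:1
Hapax (freq=1): always, ask, boat, evening, forget, head, if, loud, paint, park, sleep, small, were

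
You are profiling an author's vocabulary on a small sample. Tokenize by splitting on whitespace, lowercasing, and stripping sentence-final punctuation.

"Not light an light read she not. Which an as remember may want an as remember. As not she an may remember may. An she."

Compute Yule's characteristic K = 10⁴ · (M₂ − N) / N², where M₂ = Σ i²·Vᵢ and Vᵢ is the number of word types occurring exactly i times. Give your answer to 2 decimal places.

Frequencies: an:5, not:3, she:3, as:3, remember:3, may:3, light:2, read:1, which:1, want:1
N = 25. Frequency spectrum: V_1=3, V_2=1, V_3=5, V_5=1
M₂ = 1²·3 + 2²·1 + 3²·5 + 5²·1 = 77
K = 10000 × (77 − 25) / 25² = 832.00

832.00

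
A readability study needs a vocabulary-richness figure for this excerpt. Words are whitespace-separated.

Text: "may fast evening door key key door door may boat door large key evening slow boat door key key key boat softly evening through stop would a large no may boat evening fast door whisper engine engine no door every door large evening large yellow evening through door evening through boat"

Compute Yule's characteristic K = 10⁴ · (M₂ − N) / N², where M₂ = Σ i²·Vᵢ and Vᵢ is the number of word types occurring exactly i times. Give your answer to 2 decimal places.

745.87

Frequencies: door:9, evening:7, key:6, boat:5, large:4, may:3, through:3, fast:2, no:2, engine:2, slow:1, softly:1, stop:1, would:1, a:1, whisper:1, every:1, yellow:1
N = 51. Frequency spectrum: V_1=8, V_2=3, V_3=2, V_4=1, V_5=1, V_6=1, V_7=1, V_9=1
M₂ = 1²·8 + 2²·3 + 3²·2 + 4²·1 + 5²·1 + 6²·1 + 7²·1 + 9²·1 = 245
K = 10000 × (245 − 51) / 51² = 745.87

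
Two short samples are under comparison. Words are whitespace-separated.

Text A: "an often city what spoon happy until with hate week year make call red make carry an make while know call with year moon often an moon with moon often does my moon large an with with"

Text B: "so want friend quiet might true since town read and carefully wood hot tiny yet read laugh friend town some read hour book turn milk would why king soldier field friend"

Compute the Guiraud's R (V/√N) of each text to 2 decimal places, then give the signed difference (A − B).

-1.22

A: V=21, N=37, R=3.45
B: V=26, N=31, R=4.67
Difference = 3.45 − 4.67 = -1.22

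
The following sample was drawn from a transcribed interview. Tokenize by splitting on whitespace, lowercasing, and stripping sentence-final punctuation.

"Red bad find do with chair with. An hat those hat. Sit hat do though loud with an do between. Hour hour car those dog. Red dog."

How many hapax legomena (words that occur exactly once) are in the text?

Frequencies: do:3, with:3, hat:3, red:2, an:2, those:2, hour:2, dog:2, bad:1, find:1, chair:1, sit:1, though:1, loud:1, between:1, car:1
Hapax (freq=1): bad, between, car, chair, find, loud, sit, though

8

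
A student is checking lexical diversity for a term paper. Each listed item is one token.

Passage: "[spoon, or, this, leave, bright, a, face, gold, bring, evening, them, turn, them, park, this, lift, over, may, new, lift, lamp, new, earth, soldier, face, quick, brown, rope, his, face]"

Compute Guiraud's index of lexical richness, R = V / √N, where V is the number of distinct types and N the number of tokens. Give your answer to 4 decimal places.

4.3818

N = 30, V = 24.
√N = 5.477226
R = 24 / 5.477226 = 4.3818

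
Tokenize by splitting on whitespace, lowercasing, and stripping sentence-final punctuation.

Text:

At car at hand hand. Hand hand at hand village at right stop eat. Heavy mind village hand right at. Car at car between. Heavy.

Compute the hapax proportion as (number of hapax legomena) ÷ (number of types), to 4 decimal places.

0.4000

Frequencies: at:6, hand:6, car:3, village:2, right:2, heavy:2, stop:1, eat:1, mind:1, between:1
Hapax count = 4; type count = 10.
Ratio = 4 / 10 = 0.4000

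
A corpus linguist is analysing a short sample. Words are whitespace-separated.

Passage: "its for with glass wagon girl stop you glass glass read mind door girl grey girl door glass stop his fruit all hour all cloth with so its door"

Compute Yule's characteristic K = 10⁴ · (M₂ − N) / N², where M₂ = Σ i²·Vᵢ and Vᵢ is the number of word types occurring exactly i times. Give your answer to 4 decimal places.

380.4994

Frequencies: glass:4, girl:3, door:3, its:2, with:2, stop:2, all:2, for:1, wagon:1, you:1, read:1, mind:1, grey:1, his:1, fruit:1, hour:1, cloth:1, so:1
N = 29. Frequency spectrum: V_1=11, V_2=4, V_3=2, V_4=1
M₂ = 1²·11 + 2²·4 + 3²·2 + 4²·1 = 61
K = 10000 × (61 − 29) / 29² = 380.4994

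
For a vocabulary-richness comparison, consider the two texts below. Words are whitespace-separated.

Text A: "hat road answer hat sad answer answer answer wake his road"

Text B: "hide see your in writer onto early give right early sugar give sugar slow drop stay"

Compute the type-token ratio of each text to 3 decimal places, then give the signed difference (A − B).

TTR(A) = 6/11 = 0.545
TTR(B) = 13/16 = 0.813
Difference = 0.545 − 0.813 = -0.268

-0.268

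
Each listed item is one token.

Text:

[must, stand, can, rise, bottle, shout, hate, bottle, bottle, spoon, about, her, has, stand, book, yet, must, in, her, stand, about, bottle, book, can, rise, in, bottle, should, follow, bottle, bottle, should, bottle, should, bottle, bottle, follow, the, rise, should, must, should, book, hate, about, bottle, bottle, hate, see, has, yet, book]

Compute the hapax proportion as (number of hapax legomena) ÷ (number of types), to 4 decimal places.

0.2222

Frequencies: bottle:12, should:5, book:4, must:3, stand:3, rise:3, hate:3, about:3, can:2, her:2, has:2, yet:2, in:2, follow:2, shout:1, spoon:1, the:1, see:1
Hapax count = 4; type count = 18.
Ratio = 4 / 18 = 0.2222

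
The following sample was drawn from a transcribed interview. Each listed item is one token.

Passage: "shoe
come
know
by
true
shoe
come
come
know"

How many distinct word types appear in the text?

Distinct types: {by, come, know, shoe, true}
V = 5

5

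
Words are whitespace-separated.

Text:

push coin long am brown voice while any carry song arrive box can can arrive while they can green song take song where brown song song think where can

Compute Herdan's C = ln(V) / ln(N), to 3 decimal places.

0.858

N = 29, V = 18.
ln(V) = 2.890372, ln(N) = 3.367296
C = 2.890372 / 3.367296 = 0.858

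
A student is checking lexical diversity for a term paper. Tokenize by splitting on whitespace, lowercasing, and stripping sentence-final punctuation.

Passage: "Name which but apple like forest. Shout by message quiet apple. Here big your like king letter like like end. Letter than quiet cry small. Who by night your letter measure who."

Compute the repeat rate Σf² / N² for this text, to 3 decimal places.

0.059

Frequencies: like:4, letter:3, apple:2, by:2, quiet:2, your:2, who:2, name:1, which:1, but:1, forest:1, shout:1, message:1, here:1, big:1, king:1, end:1, than:1, cry:1, small:1, … (2 more, each freq 1)
Σf² = 60; N² = 1024
Repeat rate = 60 / 1024 = 0.059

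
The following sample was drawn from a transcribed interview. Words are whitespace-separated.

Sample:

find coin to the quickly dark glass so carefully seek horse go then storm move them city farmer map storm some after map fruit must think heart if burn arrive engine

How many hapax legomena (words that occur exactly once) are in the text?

27

Frequencies: storm:2, map:2, find:1, coin:1, to:1, the:1, quickly:1, dark:1, glass:1, so:1, carefully:1, seek:1, horse:1, go:1, then:1, move:1, them:1, city:1, farmer:1, some:1, … (9 more, each freq 1)
Hapax (freq=1): after, arrive, burn, carefully, city, coin, dark, engine, farmer, find, fruit, glass, go, heart, horse, if, move, must, quickly, seek, so, some, the, them, then, think, to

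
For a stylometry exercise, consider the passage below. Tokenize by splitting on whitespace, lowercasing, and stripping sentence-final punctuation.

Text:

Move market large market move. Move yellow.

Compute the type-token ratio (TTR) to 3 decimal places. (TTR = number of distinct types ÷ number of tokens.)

N = 7 tokens, V = 4 types.
TTR = V / N = 4 / 7 = 0.571

0.571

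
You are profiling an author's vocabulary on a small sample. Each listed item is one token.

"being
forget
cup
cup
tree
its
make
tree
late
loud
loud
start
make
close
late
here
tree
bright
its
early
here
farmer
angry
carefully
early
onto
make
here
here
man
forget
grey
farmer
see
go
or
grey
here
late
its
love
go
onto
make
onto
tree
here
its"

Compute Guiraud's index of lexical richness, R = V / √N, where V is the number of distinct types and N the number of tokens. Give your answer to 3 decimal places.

3.320

N = 48, V = 23.
√N = 6.928203
R = 23 / 6.928203 = 3.320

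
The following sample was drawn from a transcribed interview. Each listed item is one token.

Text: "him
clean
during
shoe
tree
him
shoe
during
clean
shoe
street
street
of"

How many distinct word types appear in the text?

Distinct types: {clean, during, him, of, shoe, street, tree}
V = 7

7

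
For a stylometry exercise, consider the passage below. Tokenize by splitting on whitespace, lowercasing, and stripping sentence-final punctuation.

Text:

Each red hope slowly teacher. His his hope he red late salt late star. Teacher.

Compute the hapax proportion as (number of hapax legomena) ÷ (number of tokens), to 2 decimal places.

Frequencies: red:2, hope:2, teacher:2, his:2, late:2, each:1, slowly:1, he:1, salt:1, star:1
Hapax count = 5; token count = 15.
Ratio = 5 / 15 = 0.33

0.33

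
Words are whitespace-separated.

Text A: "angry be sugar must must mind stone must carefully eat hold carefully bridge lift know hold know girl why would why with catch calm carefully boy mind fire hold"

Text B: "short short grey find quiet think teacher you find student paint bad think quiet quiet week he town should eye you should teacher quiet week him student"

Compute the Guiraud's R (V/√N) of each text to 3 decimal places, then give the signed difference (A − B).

0.635

A: V=20, N=29, R=3.714
B: V=16, N=27, R=3.079
Difference = 3.714 − 3.079 = 0.635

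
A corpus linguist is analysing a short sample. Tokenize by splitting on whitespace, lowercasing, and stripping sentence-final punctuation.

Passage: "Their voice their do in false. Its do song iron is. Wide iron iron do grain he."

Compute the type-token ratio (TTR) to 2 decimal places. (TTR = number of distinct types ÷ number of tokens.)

N = 17 tokens, V = 12 types.
TTR = V / N = 12 / 17 = 0.71

0.71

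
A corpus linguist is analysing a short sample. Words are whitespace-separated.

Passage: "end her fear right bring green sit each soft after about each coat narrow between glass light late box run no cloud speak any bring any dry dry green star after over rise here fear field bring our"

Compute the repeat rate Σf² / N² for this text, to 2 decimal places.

0.04

Frequencies: bring:3, fear:2, green:2, each:2, after:2, any:2, dry:2, end:1, her:1, right:1, sit:1, soft:1, about:1, coat:1, narrow:1, between:1, glass:1, light:1, late:1, box:1, … (10 more, each freq 1)
Σf² = 56; N² = 1444
Repeat rate = 56 / 1444 = 0.04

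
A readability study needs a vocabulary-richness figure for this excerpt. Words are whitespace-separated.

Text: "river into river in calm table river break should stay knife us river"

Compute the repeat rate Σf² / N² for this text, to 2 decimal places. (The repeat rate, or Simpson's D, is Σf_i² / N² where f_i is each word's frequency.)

0.15

Frequencies: river:4, into:1, in:1, calm:1, table:1, break:1, should:1, stay:1, knife:1, us:1
Σf² = 25; N² = 169
Repeat rate = 25 / 169 = 0.15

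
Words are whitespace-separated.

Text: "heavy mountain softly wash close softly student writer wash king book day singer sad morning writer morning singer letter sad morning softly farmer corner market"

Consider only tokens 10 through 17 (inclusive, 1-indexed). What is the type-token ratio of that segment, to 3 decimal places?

0.875

Segment tokens 10–17: king, book, day, singer, sad, morning, writer, morning
Segment N = 8, segment V = 7.
TTR = 7 / 8 = 0.875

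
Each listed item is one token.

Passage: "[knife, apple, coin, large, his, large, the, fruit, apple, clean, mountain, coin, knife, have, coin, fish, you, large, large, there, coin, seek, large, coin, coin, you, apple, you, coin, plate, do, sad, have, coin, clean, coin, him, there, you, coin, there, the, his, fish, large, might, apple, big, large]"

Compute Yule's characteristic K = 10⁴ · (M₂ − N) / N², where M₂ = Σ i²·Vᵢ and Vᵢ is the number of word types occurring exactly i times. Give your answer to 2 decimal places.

724.70

Frequencies: coin:10, large:7, apple:4, you:4, there:3, knife:2, his:2, the:2, clean:2, have:2, fish:2, fruit:1, mountain:1, seek:1, plate:1, do:1, sad:1, him:1, might:1, big:1
N = 49. Frequency spectrum: V_1=9, V_2=6, V_3=1, V_4=2, V_7=1, V_10=1
M₂ = 1²·9 + 2²·6 + 3²·1 + 4²·2 + 7²·1 + 10²·1 = 223
K = 10000 × (223 − 49) / 49² = 724.70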